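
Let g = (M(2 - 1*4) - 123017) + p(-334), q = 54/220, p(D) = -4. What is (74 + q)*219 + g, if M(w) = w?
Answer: -11743957/110 ≈ -1.0676e+5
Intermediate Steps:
q = 27/110 (q = 54*(1/220) = 27/110 ≈ 0.24545)
g = -123023 (g = ((2 - 1*4) - 123017) - 4 = ((2 - 4) - 123017) - 4 = (-2 - 123017) - 4 = -123019 - 4 = -123023)
(74 + q)*219 + g = (74 + 27/110)*219 - 123023 = (8167/110)*219 - 123023 = 1788573/110 - 123023 = -11743957/110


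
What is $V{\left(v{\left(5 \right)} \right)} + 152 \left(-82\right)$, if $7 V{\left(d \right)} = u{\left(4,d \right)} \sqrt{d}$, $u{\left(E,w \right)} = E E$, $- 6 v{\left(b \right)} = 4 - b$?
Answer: $-12464 + \frac{8 \sqrt{6}}{21} \approx -12463.0$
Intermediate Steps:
$v{\left(b \right)} = - \frac{2}{3} + \frac{b}{6}$ ($v{\left(b \right)} = - \frac{4 - b}{6} = - \frac{2}{3} + \frac{b}{6}$)
$u{\left(E,w \right)} = E^{2}$
$V{\left(d \right)} = \frac{16 \sqrt{d}}{7}$ ($V{\left(d \right)} = \frac{4^{2} \sqrt{d}}{7} = \frac{16 \sqrt{d}}{7}$)
$V{\left(v{\left(5 \right)} \right)} + 152 \left(-82\right) = \frac{16 \sqrt{- \frac{2}{3} + \frac{1}{6} \cdot 5}}{7} + 152 \left(-82\right) = \frac{16 \sqrt{- \frac{2}{3} + \frac{5}{6}}}{7} - 12464 = \frac{16}{7 \sqrt{6}} - 12464 = \frac{16 \frac{\sqrt{6}}{6}}{7} - 12464 = \frac{8 \sqrt{6}}{21} - 12464 = -12464 + \frac{8 \sqrt{6}}{21}$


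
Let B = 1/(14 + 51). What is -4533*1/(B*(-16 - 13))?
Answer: 294645/29 ≈ 10160.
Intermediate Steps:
B = 1/65 ≈ 0.015385
-4533*1/(B*(-16 - 13)) = -4533*65/(-16 - 13) = -4533/((1/65)*(-29)) = -4533/(-29/65) = -4533*(-65/29) = 294645/29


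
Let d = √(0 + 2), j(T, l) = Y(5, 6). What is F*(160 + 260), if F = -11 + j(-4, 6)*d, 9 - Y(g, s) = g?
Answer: -4620 + 1680*√2 ≈ -2244.1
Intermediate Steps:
Y(g, s) = 9 - g
j(T, l) = 4 (j(T, l) = 9 - 1*5 = 9 - 5 = 4)
d = √2 ≈ 1.4142
F = -11 + 4*√2 ≈ -5.3431
F*(160 + 260) = (-11 + 4*√2)*(160 + 260) = (-11 + 4*√2)*420 = -4620 + 1680*√2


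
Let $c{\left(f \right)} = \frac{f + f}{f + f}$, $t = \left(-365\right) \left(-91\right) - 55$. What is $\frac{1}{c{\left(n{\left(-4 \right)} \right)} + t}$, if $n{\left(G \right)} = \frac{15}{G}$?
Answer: $\frac{1}{33161} \approx 3.0156 \cdot 10^{-5}$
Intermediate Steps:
$t = 33160$ ($t = 33215 - 55 = 33160$)
$c{\left(f \right)} = 1$ ($c{\left(f \right)} = \frac{2 f}{2 f} = 2 f \frac{1}{2 f} = 1$)
$\frac{1}{c{\left(n{\left(-4 \right)} \right)} + t} = \frac{1}{1 + 33160} = \frac{1}{33161}$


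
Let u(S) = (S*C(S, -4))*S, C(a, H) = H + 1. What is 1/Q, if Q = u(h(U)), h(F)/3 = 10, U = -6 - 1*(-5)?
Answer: -1/2700 ≈ -0.00037037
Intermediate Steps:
U = -1 (U = -6 + 5 = -1)
C(a, H) = 1 + H
h(F) = 30 (h(F) = 3*10 = 30)
u(S) = -3*S**2 (u(S) = (S*(1 - 4))*S = (S*(-3))*S = (-3*S)*S = -3*S**2)
Q = -2700 (Q = -3*30**2 = -3*900 = -2700)
1/Q = 1/(-2700) = -1/2700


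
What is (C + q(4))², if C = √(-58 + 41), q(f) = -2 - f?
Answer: (6 - I*√17)² ≈ 19.0 - 49.477*I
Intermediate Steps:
C = I*√17 (C = √(-17) = I*√17 ≈ 4.1231*I)
(C + q(4))² = (I*√17 + (-2 - 1*4))² = (I*√17 + (-2 - 4))² = (I*√17 - 6)² = (-6 + I*√17)²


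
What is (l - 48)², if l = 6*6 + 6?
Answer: 36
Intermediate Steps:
l = 42 (l = 36 + 6 = 42)
(l - 48)² = (42 - 48)² = (-6)² = 36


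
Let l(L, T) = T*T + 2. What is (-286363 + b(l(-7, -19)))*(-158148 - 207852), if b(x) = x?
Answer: 104676000000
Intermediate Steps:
l(L, T) = 2 + T² (l(L, T) = T² + 2 = 2 + T²)
(-286363 + b(l(-7, -19)))*(-158148 - 207852) = (-286363 + (2 + (-19)²))*(-158148 - 207852) = (-286363 + (2 + 361))*(-366000) = (-286363 + 363)*(-366000) = -286000*(-366000) = 104676000000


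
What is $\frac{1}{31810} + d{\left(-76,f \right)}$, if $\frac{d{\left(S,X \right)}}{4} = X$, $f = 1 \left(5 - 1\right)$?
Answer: $\frac{508961}{31810} \approx 16.0$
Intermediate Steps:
$f = 4$ ($f = 1 \cdot 4 = 4$)
$d{\left(S,X \right)} = 4 X$
$\frac{1}{31810} + d{\left(-76,f \right)} = \frac{1}{31810} + 4 \cdot 4 = \frac{1}{31810} + 16 = \frac{508961}{31810}$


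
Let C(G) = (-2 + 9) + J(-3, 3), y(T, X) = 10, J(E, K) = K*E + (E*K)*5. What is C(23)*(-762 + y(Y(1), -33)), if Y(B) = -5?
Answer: 35344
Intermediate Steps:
J(E, K) = 6*E*K (J(E, K) = E*K + 5*E*K = 6*E*K)
C(G) = -47 (C(G) = (-2 + 9) + 6*(-3)*3 = 7 - 54 = -47)
C(23)*(-762 + y(Y(1), -33)) = -47*(-762 + 10) = -47*(-752) = 35344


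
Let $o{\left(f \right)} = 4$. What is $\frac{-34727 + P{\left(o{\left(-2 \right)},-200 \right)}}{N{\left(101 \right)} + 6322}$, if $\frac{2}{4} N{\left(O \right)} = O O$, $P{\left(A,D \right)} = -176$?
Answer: $- \frac{34903}{26724} \approx -1.3061$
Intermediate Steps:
$N{\left(O \right)} = 2 O^{2}$ ($N{\left(O \right)} = 2 O O = 2 O^{2}$)
$\frac{-34727 + P{\left(o{\left(-2 \right)},-200 \right)}}{N{\left(101 \right)} + 6322} = \frac{-34727 - 176}{2 \cdot 101^{2} + 6322} = - \frac{34903}{2 \cdot 10201 + 6322} = - \frac{34903}{20402 + 6322} = - \frac{34903}{26724}$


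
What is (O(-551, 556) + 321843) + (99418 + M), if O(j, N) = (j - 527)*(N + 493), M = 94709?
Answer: -614852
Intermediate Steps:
O(j, N) = (-527 + j)*(493 + N)
(O(-551, 556) + 321843) + (99418 + M) = ((-259811 - 527*556 + 493*(-551) + 556*(-551)) + 321843) + (99418 + 94709) = ((-259811 - 293012 - 271643 - 306356) + 321843) + 194127 = (-1130822 + 321843) + 194127 = -808979 + 194127 = -614852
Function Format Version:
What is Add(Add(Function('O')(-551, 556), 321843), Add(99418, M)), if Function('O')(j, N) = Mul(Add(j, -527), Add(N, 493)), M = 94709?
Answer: -614852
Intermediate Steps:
Function('O')(j, N) = Mul(Add(-527, j), Add(493, N))
Add(Add(Function('O')(-551, 556), 321843), Add(99418, M)) = Add(Add(Add(-259811, Mul(-527, 556), Mul(493, -551), Mul(556, -551)), 321843), Add(99418, 94709)) = Add(Add(Add(-259811, -293012, -271643, -306356), 321843), 194127) = Add(Add(-1130822, 321843), 194127) = Add(-808979, 194127) = -614852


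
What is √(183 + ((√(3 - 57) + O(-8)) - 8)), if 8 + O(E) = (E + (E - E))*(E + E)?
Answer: √(295 + 3*I*√6) ≈ 17.177 + 0.2139*I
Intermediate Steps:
O(E) = -8 + 2*E² (O(E) = -8 + (E + (E - E))*(E + E) = -8 + (E + 0)*(2*E) = -8 + E*(2*E) = -8 + 2*E²)
√(183 + ((√(3 - 57) + O(-8)) - 8)) = √(183 + ((√(3 - 57) + (-8 + 2*(-8)²)) - 8)) = √(183 + ((√(-54) + (-8 + 2*64)) - 8)) = √(183 + ((3*I*√6 + (-8 + 128)) - 8)) = √(183 + ((3*I*√6 + 120) - 8)) = √(183 + ((120 + 3*I*√6) - 8)) = √(183 + (112 + 3*I*√6)) = √(295 + 3*I*√6)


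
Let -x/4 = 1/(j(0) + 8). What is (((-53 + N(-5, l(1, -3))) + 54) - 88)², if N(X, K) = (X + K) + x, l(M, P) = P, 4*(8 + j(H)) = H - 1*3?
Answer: 72361/9 ≈ 8040.1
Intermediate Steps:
j(H) = -35/4 + H/4 (j(H) = -8 + (H - 1*3)/4 = -8 + (H - 3)/4 = -8 + (-3 + H)/4 = -8 + (-¾ + H/4) = -35/4 + H/4)
x = 16/3 (x = -4/((-35/4 + (¼)*0) + 8) = -4/((-35/4 + 0) + 8) = -4/(-35/4 + 8) = -4/(-¾) = -4*(-4/3) = 16/3 ≈ 5.3333)
N(X, K) = 16/3 + K + X (N(X, K) = (X + K) + 16/3 = (K + X) + 16/3 = 16/3 + K + X)
(((-53 + N(-5, l(1, -3))) + 54) - 88)² = (((-53 + (16/3 - 3 - 5)) + 54) - 88)² = (((-53 - 8/3) + 54) - 88)² = ((-167/3 + 54) - 88)² = (-5/3 - 88)² = (-269/3)² = 72361/9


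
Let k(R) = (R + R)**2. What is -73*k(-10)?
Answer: -29200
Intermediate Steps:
k(R) = 4*R**2 (k(R) = (2*R)**2 = 4*R**2)
-73*k(-10) = -292*(-10)**2 = -292*100 = -73*400 = -29200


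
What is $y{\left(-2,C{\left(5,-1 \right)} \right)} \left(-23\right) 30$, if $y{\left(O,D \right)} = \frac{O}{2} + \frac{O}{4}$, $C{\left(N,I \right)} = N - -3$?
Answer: $1035$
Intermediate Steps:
$C{\left(N,I \right)} = 3 + N$ ($C{\left(N,I \right)} = N + 3 = 3 + N$)
$y{\left(O,D \right)} = \frac{3 O}{4}$ ($y{\left(O,D \right)} = O \frac{1}{2} + O \frac{1}{4} = \frac{O}{2} + \frac{O}{4} = \frac{3 O}{4}$)
$y{\left(-2,C{\left(5,-1 \right)} \right)} \left(-23\right) 30 = \frac{3}{4} \left(-2\right) \left(-23\right) 30 = \left(- \frac{3}{2}\right) \left(-23\right) 30 = \frac{69}{2} \cdot 30 = 1035$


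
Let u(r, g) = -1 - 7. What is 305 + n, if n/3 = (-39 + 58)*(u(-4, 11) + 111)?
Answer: 6176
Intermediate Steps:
u(r, g) = -8
n = 5871 (n = 3*((-39 + 58)*(-8 + 111)) = 3*(19*103) = 3*1957 = 5871)
305 + n = 305 + 5871 = 6176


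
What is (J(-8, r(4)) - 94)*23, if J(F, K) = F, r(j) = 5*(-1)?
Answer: -2346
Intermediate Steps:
r(j) = -5
(J(-8, r(4)) - 94)*23 = (-8 - 94)*23 = -102*23 = -2346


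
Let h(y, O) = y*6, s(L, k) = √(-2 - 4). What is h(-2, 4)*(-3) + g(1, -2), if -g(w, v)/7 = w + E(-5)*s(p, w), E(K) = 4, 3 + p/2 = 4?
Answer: 29 - 28*I*√6 ≈ 29.0 - 68.586*I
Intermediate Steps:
p = 2 (p = -6 + 2*4 = -6 + 8 = 2)
s(L, k) = I*√6 (s(L, k) = √(-6) = I*√6)
h(y, O) = 6*y
g(w, v) = -7*w - 28*I*√6 (g(w, v) = -7*(w + 4*(I*√6)) = -7*(w + 4*I*√6) = -7*w - 28*I*√6)
h(-2, 4)*(-3) + g(1, -2) = (6*(-2))*(-3) + (-7*1 - 28*I*√6) = -12*(-3) + (-7 - 28*I*√6) = 36 + (-7 - 28*I*√6) = 29 - 28*I*√6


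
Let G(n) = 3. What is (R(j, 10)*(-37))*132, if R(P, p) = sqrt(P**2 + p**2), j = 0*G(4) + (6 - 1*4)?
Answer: -9768*sqrt(26) ≈ -49807.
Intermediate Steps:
j = 2 (j = 0*3 + (6 - 1*4) = 0 + (6 - 4) = 0 + 2 = 2)
(R(j, 10)*(-37))*132 = (sqrt(2**2 + 10**2)*(-37))*132 = (sqrt(4 + 100)*(-37))*132 = (sqrt(104)*(-37))*132 = ((2*sqrt(26))*(-37))*132 = -74*sqrt(26)*132 = -9768*sqrt(26)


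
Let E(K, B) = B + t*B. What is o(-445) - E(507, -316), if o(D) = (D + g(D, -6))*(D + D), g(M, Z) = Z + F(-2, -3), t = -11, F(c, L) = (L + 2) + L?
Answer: 401790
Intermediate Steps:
F(c, L) = 2 + 2*L (F(c, L) = (2 + L) + L = 2 + 2*L)
g(M, Z) = -4 + Z (g(M, Z) = Z + (2 + 2*(-3)) = Z + (2 - 6) = Z - 4 = -4 + Z)
E(K, B) = -10*B (E(K, B) = B - 11*B = -10*B)
o(D) = 2*D*(-10 + D) (o(D) = (D + (-4 - 6))*(D + D) = (D - 10)*(2*D) = (-10 + D)*(2*D) = 2*D*(-10 + D))
o(-445) - E(507, -316) = 2*(-445)*(-10 - 445) - (-10)*(-316) = 2*(-445)*(-455) - 1*3160 = 404950 - 3160 = 401790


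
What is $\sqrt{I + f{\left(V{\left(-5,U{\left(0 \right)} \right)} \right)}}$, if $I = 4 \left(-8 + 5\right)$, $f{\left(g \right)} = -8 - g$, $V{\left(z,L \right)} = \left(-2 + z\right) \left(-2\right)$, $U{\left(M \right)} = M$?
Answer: $i \sqrt{34} \approx 5.8309 i$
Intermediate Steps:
$V{\left(z,L \right)} = 4 - 2 z$
$I = -12$ ($I = 4 \left(-3\right) = -12$)
$\sqrt{I + f{\left(V{\left(-5,U{\left(0 \right)} \right)} \right)}} = \sqrt{-12 - \left(12 + 10\right)} = \sqrt{-12 - 22} = \sqrt{-34} = i \sqrt{34}$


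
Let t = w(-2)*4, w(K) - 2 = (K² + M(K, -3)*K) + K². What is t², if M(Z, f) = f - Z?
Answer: 2304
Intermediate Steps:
w(K) = 2 + 2*K² + K*(-3 - K) (w(K) = 2 + ((K² + (-3 - K)*K) + K²) = 2 + ((K² + K*(-3 - K)) + K²) = 2 + (2*K² + K*(-3 - K)) = 2 + 2*K² + K*(-3 - K))
t = 48 (t = (2 + (-2)² - 3*(-2))*4 = (2 + 4 + 6)*4 = 12*4 = 48)
t² = 48² = 2304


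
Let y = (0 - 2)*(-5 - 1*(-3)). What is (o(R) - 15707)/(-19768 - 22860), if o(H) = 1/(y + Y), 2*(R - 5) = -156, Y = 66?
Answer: 1099489/2983960 ≈ 0.36847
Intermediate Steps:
y = 4 (y = -2*(-5 + 3) = -2*(-2) = 4)
R = -73 (R = 5 + (1/2)*(-156) = 5 - 78 = -73)
o(H) = 1/70 (o(H) = 1/(4 + 66) = 1/70)
(o(R) - 15707)/(-19768 - 22860) = (1/70 - 15707)/(-19768 - 22860) = -1099489/70/(-42628) = -1099489/70*(-1/42628) = 1099489/2983960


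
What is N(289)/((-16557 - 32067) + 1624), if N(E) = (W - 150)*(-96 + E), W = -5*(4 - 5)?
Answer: 5597/9400 ≈ 0.59543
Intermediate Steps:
W = 5 (W = -5*(-1) = 5)
N(E) = 13920 - 145*E (N(E) = (5 - 150)*(-96 + E) = -145*(-96 + E) = 13920 - 145*E)
N(289)/((-16557 - 32067) + 1624) = (13920 - 145*289)/((-16557 - 32067) + 1624) = (13920 - 41905)/(-48624 + 1624) = -27985/(-47000) = -27985*(-1/47000) = 5597/9400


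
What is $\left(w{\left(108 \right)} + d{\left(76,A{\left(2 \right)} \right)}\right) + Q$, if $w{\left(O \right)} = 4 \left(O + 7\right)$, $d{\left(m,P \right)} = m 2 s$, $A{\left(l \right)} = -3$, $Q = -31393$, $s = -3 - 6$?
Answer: $-32301$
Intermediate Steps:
$s = -9$ ($s = -3 - 6 = -9$)
$d{\left(m,P \right)} = - 18 m$ ($d{\left(m,P \right)} = m 2 \left(-9\right) = 2 m \left(-9\right) = - 18 m$)
$w{\left(O \right)} = 28 + 4 O$ ($w{\left(O \right)} = 4 \left(7 + O\right) = 28 + 4 O$)
$\left(w{\left(108 \right)} + d{\left(76,A{\left(2 \right)} \right)}\right) + Q = \left(\left(28 + 4 \cdot 108\right) - 1368\right) - 31393 = \left(\left(28 + 432\right) - 1368\right) - 31393 = \left(460 - 1368\right) - 31393 = -908 - 31393 = -32301$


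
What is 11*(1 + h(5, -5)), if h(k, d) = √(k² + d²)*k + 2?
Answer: 33 + 275*√2 ≈ 421.91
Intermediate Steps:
h(k, d) = 2 + k*√(d² + k²) (h(k, d) = √(d² + k²)*k + 2 = k*√(d² + k²) + 2 = 2 + k*√(d² + k²))
11*(1 + h(5, -5)) = 11*(1 + (2 + 5*√((-5)² + 5²))) = 11*(1 + (2 + 5*√(25 + 25))) = 11*(1 + (2 + 5*√50)) = 11*(1 + (2 + 5*(5*√2))) = 11*(1 + (2 + 25*√2)) = 11*(3 + 25*√2) = 33 + 275*√2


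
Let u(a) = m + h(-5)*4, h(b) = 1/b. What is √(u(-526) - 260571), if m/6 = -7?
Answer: I*√6515345/5 ≈ 510.5*I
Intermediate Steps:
m = -42 (m = 6*(-7) = -42)
u(a) = -214/5 (u(a) = -42 + 4/(-5) = -42 - ⅕*4 = -42 - ⅘ = -214/5)
√(u(-526) - 260571) = √(-214/5 - 260571) = √(-1303069/5) = I*√6515345/5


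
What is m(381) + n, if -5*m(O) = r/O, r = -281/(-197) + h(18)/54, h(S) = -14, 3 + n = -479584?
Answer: -4859508803173/10132695 ≈ -4.7959e+5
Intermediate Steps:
n = -479587 (n = -3 - 479584 = -479587)
r = 6208/5319 (r = -281/(-197) - 14/54 = -281*(-1/197) - 14*1/54 = 281/197 - 7/27 = 6208/5319 ≈ 1.1671)
m(O) = -6208/(26595*O)
m(381) + n = -6208/26595/381 - 479587 = -6208/26595*1/381 - 479587 = -6208/10132695 - 479587 = -4859508803173/10132695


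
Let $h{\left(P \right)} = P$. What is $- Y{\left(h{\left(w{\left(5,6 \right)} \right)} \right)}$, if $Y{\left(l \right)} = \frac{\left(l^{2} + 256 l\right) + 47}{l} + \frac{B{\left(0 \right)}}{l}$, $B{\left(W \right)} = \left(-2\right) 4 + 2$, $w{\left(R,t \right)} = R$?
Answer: $- \frac{1346}{5} \approx -269.2$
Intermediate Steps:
$B{\left(W \right)} = -6$ ($B{\left(W \right)} = -8 + 2 = -6$)
$Y{\left(l \right)} = - \frac{6}{l} + \frac{47 + l^{2} + 256 l}{l}$ ($Y{\left(l \right)} = \frac{\left(l^{2} + 256 l\right) + 47}{l} - \frac{6}{l} = \frac{47 + l^{2} + 256 l}{l} - \frac{6}{l} = - \frac{6}{l} + \frac{47 + l^{2} + 256 l}{l}$)
$- Y{\left(h{\left(w{\left(5,6 \right)} \right)} \right)} = - (256 + 5 + \frac{41}{5}) = \left(-1\right) \frac{1346}{5} = - \frac{1346}{5}$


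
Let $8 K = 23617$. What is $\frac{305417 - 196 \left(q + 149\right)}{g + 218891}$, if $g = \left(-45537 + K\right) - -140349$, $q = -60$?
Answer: $\frac{2303784}{2533241} \approx 0.90942$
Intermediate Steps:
$K = \frac{23617}{8}$ ($K = \frac{1}{8} \cdot 23617 = \frac{23617}{8} \approx 2952.1$)
$g = \frac{782113}{8}$ ($g = \left(-45537 + \frac{23617}{8}\right) - -140349 = - \frac{340679}{8} + 140349 = \frac{782113}{8} \approx 97764.0$)
$\frac{305417 - 196 \left(q + 149\right)}{g + 218891} = \frac{305417 - 196 \left(-60 + 149\right)}{\frac{782113}{8} + 218891} = \frac{305417 - 17444}{\frac{2533241}{8}} = \left(305417 - 17444\right) \frac{8}{2533241} = 287973 \cdot \frac{8}{2533241} = \frac{2303784}{2533241}$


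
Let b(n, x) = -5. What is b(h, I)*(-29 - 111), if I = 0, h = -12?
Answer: 700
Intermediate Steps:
b(h, I)*(-29 - 111) = -5*(-29 - 111) = -5*(-140) = 700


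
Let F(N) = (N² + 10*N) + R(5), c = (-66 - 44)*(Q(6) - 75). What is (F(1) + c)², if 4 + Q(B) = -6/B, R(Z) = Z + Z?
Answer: 77810041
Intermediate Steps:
R(Z) = 2*Z
Q(B) = -4 - 6/B
c = 8800 (c = (-66 - 44)*((-4 - 6/6) - 75) = -110*((-4 - 6*⅙) - 75) = -110*((-4 - 1) - 75) = -110*(-5 - 75) = -110*(-80) = 8800)
F(N) = 10 + N² + 10*N (F(N) = (N² + 10*N) + 2*5 = (N² + 10*N) + 10 = 10 + N² + 10*N)
(F(1) + c)² = ((10 + 1² + 10*1) + 8800)² = ((10 + 1 + 10) + 8800)² = (21 + 8800)² = 8821² = 77810041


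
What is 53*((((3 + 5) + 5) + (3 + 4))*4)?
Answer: 4240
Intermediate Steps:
53*((((3 + 5) + 5) + (3 + 4))*4) = 53*(((8 + 5) + 7)*4) = 53*((13 + 7)*4) = 53*(20*4) = 53*80 = 4240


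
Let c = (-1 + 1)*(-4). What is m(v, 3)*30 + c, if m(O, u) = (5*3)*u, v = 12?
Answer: 1350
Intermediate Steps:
c = 0 (c = 0*(-4) = 0)
m(O, u) = 15*u
m(v, 3)*30 + c = (15*3)*30 + 0 = 45*30 + 0 = 1350 + 0 = 1350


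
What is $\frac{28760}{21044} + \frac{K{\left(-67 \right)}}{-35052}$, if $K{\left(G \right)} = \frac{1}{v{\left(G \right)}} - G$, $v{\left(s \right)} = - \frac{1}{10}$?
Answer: $\frac{83908001}{61469524} \approx 1.365$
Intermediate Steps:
$v{\left(s \right)} = - \frac{1}{10}$ ($v{\left(s \right)} = \left(-1\right) \frac{1}{10} = - \frac{1}{10}$)
$K{\left(G \right)} = -10 - G$ ($K{\left(G \right)} = \frac{1}{- \frac{1}{10}} - G = -10 - G$)
$\frac{28760}{21044} + \frac{K{\left(-67 \right)}}{-35052} = \frac{28760}{21044} + \frac{-10 - -67}{-35052} = 28760 \cdot \frac{1}{21044} + \left(-10 + 67\right) \left(- \frac{1}{35052}\right) = \frac{7190}{5261} + 57 \left(- \frac{1}{35052}\right) = \frac{7190}{5261} - \frac{19}{11684} = \frac{83908001}{61469524}$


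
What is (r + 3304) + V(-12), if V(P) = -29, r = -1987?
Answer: 1288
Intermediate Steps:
(r + 3304) + V(-12) = (-1987 + 3304) - 29 = 1317 - 29 = 1288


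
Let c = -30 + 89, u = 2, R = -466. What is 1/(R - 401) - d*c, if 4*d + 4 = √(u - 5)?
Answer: 51152/867 - 59*I*√3/4 ≈ 58.999 - 25.548*I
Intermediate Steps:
c = 59
d = -1 + I*√3/4 (d = -1 + √(2 - 5)/4 = -1 + √(-3)/4 = -1 + (I*√3)/4 = -1 + I*√3/4 ≈ -1.0 + 0.43301*I)
1/(R - 401) - d*c = 1/(-466 - 401) - (-1 + I*√3/4)*59 = 1/(-867) - (-59 + 59*I*√3/4) = -1/867 + (59 - 59*I*√3/4) = 51152/867 - 59*I*√3/4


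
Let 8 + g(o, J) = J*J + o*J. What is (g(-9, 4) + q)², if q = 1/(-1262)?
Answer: 1248703569/1592644 ≈ 784.04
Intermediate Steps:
g(o, J) = -8 + J² + J*o (g(o, J) = -8 + (J*J + o*J) = -8 + (J² + J*o) = -8 + J² + J*o)
q = -1/1262 ≈ -0.00079239
(g(-9, 4) + q)² = ((-8 + 4² + 4*(-9)) - 1/1262)² = ((-8 + 16 - 36) - 1/1262)² = (-28 - 1/1262)² = (-35337/1262)² = 1248703569/1592644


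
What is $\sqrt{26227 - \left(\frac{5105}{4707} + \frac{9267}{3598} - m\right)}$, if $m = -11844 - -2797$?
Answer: $\frac{\sqrt{547392483438605434}}{5645262} \approx 131.06$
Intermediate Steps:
$m = -9047$ ($m = -11844 + 2797 = -9047$)
$\sqrt{26227 - \left(\frac{5105}{4707} + \frac{9267}{3598} - m\right)} = \sqrt{26227 - \left(9047 + \frac{5105}{4707} + \frac{9267}{3598}\right)} = \sqrt{26227 - \frac{153280043501}{16935786}} = \sqrt{\frac{290894815921}{16935786}} = \frac{\sqrt{547392483438605434}}{5645262}$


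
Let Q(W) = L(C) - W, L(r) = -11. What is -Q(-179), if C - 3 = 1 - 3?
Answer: -168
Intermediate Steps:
C = 1 (C = 3 + (1 - 3) = 3 - 2 = 1)
Q(W) = -11 - W
-Q(-179) = -(-11 - 1*(-179)) = -(-11 + 179) = -1*168 = -168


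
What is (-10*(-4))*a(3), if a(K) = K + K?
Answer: 240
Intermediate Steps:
a(K) = 2*K
(-10*(-4))*a(3) = (-10*(-4))*(2*3) = 40*6 = 240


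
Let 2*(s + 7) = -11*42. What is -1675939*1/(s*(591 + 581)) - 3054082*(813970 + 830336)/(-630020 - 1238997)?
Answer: 1400776588884296075/521336125912 ≈ 2.6869e+6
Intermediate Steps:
s = -238 (s = -7 + (-11*42)/2 = -7 + (½)*(-462) = -7 - 231 = -238)
-1675939*1/(s*(591 + 581)) - 3054082*(813970 + 830336)/(-630020 - 1238997) = -1675939*(-1/(238*(591 + 581))) - 3054082*(813970 + 830336)/(-630020 - 1238997) = -1675939/(1172*(-238)) - 3054082/((-1869017/1644306)) = -1675939/(-278936) - 3054082/((-1869017*1/1644306)) = -1675939*(-1/278936) - 3054082/(-1869017/1644306) = 1675939/278936 - 3054082*(-1644306/1869017) = 1675939/278936 + 5021845357092/1869017 = 1400776588884296075/521336125912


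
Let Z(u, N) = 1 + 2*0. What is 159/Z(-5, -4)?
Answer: 159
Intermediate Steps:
Z(u, N) = 1 (Z(u, N) = 1 + 0 = 1)
159/Z(-5, -4) = 159/1 = 1*159 = 159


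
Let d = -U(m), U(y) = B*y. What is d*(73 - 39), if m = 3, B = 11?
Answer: -1122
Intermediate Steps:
U(y) = 11*y
d = -33 (d = -11*3 = -1*33 = -33)
d*(73 - 39) = -33*(73 - 39) = -33*34 = -1122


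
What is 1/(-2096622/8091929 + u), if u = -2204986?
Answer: -8091929/17842592254616 ≈ -4.5352e-7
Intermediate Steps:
1/(-2096622/8091929 + u) = 1/(-2096622/8091929 - 2204986) = 1/(-17842592254616/8091929) = -8091929/17842592254616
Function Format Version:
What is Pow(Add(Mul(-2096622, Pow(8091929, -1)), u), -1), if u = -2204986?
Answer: Rational(-8091929, 17842592254616) ≈ -4.5352e-7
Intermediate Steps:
Pow(Add(Mul(-2096622, Pow(8091929, -1)), u), -1) = Pow(Add(Mul(-2096622, Pow(8091929, -1)), -2204986), -1) = Pow(Add(Mul(-2096622, Rational(1, 8091929)), -2204986), -1) = Pow(Add(Rational(-2096622, 8091929), -2204986), -1) = Pow(Rational(-17842592254616, 8091929), -1) = Rational(-8091929, 17842592254616)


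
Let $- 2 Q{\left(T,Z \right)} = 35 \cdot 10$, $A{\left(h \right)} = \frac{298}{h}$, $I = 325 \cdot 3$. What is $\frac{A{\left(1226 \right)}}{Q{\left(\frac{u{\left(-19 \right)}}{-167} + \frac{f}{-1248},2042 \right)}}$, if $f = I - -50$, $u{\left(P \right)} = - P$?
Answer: $- \frac{149}{107275} \approx -0.001389$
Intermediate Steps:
$I = 975$
$f = 1025$ ($f = 975 - -50 = 975 + 50 = 1025$)
$Q{\left(T,Z \right)} = -175$ ($Q{\left(T,Z \right)} = - \frac{35 \cdot 10}{2} = \left(- \frac{1}{2}\right) 350 = -175$)
$\frac{A{\left(1226 \right)}}{Q{\left(\frac{u{\left(-19 \right)}}{-167} + \frac{f}{-1248},2042 \right)}} = \frac{298 \cdot \frac{1}{1226}}{-175} = 298 \cdot \frac{1}{1226} \left(- \frac{1}{175}\right) = \frac{149}{613} \left(- \frac{1}{175}\right) = - \frac{149}{107275}$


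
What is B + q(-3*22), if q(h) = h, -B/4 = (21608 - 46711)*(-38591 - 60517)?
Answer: -9951632562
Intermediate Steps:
B = -9951632496 (B = -4*(21608 - 46711)*(-38591 - 60517) = -(-100412)*(-99108) = -4*2487908124 = -9951632496)
B + q(-3*22) = -9951632496 - 3*22 = -9951632496 - 66 = -9951632562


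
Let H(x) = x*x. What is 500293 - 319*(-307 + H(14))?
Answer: 535702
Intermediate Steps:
H(x) = x²
500293 - 319*(-307 + H(14)) = 500293 - 319*(-307 + 14²) = 500293 - 319*(-307 + 196) = 500293 - 319*(-111) = 500293 + 35409 = 535702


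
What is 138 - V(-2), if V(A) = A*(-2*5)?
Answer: 118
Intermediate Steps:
V(A) = -10*A (V(A) = A*(-10) = -10*A)
138 - V(-2) = 138 - (-10)*(-2) = 138 - 1*20 = 138 - 20 = 118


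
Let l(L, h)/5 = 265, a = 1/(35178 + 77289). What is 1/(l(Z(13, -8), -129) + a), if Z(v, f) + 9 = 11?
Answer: 112467/149018776 ≈ 0.00075472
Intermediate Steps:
Z(v, f) = 2 (Z(v, f) = -9 + 11 = 2)
a = 1/112467 ≈ 8.8915e-6
l(L, h) = 1325 (l(L, h) = 5*265 = 1325)
1/(l(Z(13, -8), -129) + a) = 1/(1325 + 1/112467) = 1/(149018776/112467) = 112467/149018776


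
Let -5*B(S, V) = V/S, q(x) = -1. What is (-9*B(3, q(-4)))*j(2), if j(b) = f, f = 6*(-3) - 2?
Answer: 12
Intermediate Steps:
f = -20 (f = -18 - 2 = -20)
j(b) = -20
B(S, V) = -V/(5*S)
(-9*B(3, q(-4)))*j(2) = -(-9)*(-1)/(5*3)*(-20) = -9*1/15*(-20) = -3/5*(-20) = 12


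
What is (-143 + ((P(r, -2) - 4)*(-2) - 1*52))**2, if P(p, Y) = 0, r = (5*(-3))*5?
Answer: 34969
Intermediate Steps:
r = -75 (r = -15*5 = -75)
(-143 + ((P(r, -2) - 4)*(-2) - 1*52))**2 = (-143 + ((0 - 4)*(-2) - 1*52))**2 = (-143 + (-4*(-2) - 52))**2 = (-143 + (8 - 52))**2 = (-143 - 44)**2 = (-187)**2 = 34969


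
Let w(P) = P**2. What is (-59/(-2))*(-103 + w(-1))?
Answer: -3009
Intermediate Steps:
(-59/(-2))*(-103 + w(-1)) = (-59/(-2))*(-103 + (-1)**2) = (-59*(-1/2))*(-103 + 1) = (59/2)*(-102) = -3009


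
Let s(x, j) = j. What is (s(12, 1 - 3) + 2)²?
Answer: 0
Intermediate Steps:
(s(12, 1 - 3) + 2)² = ((1 - 3) + 2)² = (-2 + 2)² = 0² = 0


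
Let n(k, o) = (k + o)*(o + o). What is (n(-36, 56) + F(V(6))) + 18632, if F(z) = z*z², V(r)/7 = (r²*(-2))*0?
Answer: 20872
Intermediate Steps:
V(r) = 0 (V(r) = 7*((r²*(-2))*0) = 7*(-2*r²*0) = 7*0 = 0)
n(k, o) = 2*o*(k + o) (n(k, o) = (k + o)*(2*o) = 2*o*(k + o))
F(z) = z³
(n(-36, 56) + F(V(6))) + 18632 = (2*56*(-36 + 56) + 0³) + 18632 = (2*56*20 + 0) + 18632 = (2240 + 0) + 18632 = 2240 + 18632 = 20872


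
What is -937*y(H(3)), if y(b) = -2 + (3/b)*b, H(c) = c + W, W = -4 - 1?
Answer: -937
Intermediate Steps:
W = -5
H(c) = -5 + c (H(c) = c - 5 = -5 + c)
y(b) = 1 (y(b) = -2 + 3 = 1)
-937*y(H(3)) = -937*1 = -937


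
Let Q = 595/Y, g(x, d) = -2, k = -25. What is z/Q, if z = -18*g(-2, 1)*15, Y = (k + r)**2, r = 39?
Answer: 3024/17 ≈ 177.88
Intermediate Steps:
Y = 196 (Y = (-25 + 39)**2 = 14**2 = 196)
Q = 85/28 (Q = 595/196 = 595*(1/196) = 85/28 ≈ 3.0357)
z = 540 (z = -18*(-2)*15 = 36*15 = 540)
z/Q = 540/(85/28) = 540*(28/85) = 3024/17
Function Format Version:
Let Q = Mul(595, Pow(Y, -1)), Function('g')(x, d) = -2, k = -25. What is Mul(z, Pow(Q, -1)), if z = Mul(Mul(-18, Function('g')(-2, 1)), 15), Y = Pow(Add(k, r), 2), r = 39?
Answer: Rational(3024, 17) ≈ 177.88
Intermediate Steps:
Y = 196 (Y = Pow(Add(-25, 39), 2) = Pow(14, 2) = 196)
Q = Rational(85, 28) (Q = Mul(595, Pow(196, -1)) = Mul(595, Rational(1, 196)) = Rational(85, 28) ≈ 3.0357)
z = 540 (z = Mul(Mul(-18, -2), 15) = Mul(36, 15) = 540)
Mul(z, Pow(Q, -1)) = Mul(540, Pow(Rational(85, 28), -1)) = Mul(540, Rational(28, 85)) = Rational(3024, 17)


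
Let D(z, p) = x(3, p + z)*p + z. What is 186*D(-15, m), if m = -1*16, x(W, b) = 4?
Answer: -14694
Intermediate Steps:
m = -16
D(z, p) = z + 4*p (D(z, p) = 4*p + z = z + 4*p)
186*D(-15, m) = 186*(-15 + 4*(-16)) = 186*(-15 - 64) = 186*(-79) = -14694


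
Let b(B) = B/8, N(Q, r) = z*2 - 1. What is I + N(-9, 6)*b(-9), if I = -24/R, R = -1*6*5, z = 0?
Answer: 77/40 ≈ 1.9250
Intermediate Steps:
R = -30 (R = -6*5 = -30)
N(Q, r) = -1 (N(Q, r) = 0*2 - 1 = 0 - 1 = -1)
I = ⅘ (I = -24/(-30) = -24*(-1/30) = ⅘ ≈ 0.80000)
b(B) = B/8 (b(B) = B*(⅛) = B/8)
I + N(-9, 6)*b(-9) = ⅘ - (-9)/8 = ⅘ - 1*(-9/8) = ⅘ + 9/8 = 77/40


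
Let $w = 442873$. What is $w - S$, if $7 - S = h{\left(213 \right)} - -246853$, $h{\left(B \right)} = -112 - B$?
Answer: $689394$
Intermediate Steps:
$S = -246521$ ($S = 7 - \left(\left(-112 - 213\right) - -246853\right) = 7 - \left(\left(-112 - 213\right) + 246853\right) = 7 - \left(-325 + 246853\right) = 7 - 246528 = -246521$)
$w - S = 442873 - -246521 = 442873 + 246521 = 689394$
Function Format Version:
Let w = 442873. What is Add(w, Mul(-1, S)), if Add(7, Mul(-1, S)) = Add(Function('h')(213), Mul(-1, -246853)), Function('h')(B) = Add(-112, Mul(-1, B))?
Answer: 689394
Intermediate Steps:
S = -246521 (S = Add(7, Mul(-1, Add(Add(-112, Mul(-1, 213)), Mul(-1, -246853)))) = Add(7, Mul(-1, Add(Add(-112, -213), 246853))) = Add(7, Mul(-1, Add(-325, 246853))) = Add(7, Mul(-1, 246528)) = Add(7, -246528) = -246521)
Add(w, Mul(-1, S)) = Add(442873, Mul(-1, -246521)) = Add(442873, 246521) = 689394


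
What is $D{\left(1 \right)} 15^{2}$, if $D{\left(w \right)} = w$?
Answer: $225$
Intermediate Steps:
$D{\left(1 \right)} 15^{2} = 1 \cdot 15^{2} = 1 \cdot 225 = 225$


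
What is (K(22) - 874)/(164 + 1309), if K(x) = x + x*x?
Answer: -368/1473 ≈ -0.24983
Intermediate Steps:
K(x) = x + x**2
(K(22) - 874)/(164 + 1309) = (22*(1 + 22) - 874)/(164 + 1309) = (22*23 - 874)/1473 = (506 - 874)*(1/1473) = -368*1/1473 = -368/1473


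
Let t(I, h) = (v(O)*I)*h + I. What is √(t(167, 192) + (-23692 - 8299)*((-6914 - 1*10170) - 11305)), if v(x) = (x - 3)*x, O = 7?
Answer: √909090458 ≈ 30151.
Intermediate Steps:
v(x) = x*(-3 + x) (v(x) = (-3 + x)*x = x*(-3 + x))
t(I, h) = I + 28*I*h (t(I, h) = ((7*(-3 + 7))*I)*h + I = ((7*4)*I)*h + I = (28*I)*h + I = 28*I*h + I = I + 28*I*h)
√(t(167, 192) + (-23692 - 8299)*((-6914 - 1*10170) - 11305)) = √(167*(1 + 28*192) + (-23692 - 8299)*((-6914 - 1*10170) - 11305)) = √(167*(1 + 5376) - 31991*((-6914 - 10170) - 11305)) = √(167*5377 - 31991*(-17084 - 11305)) = √(897959 - 31991*(-28389)) = √(897959 + 908192499) = √909090458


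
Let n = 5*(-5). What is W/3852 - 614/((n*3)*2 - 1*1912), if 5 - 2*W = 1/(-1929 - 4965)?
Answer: 16340732033/54757828656 ≈ 0.29842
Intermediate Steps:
n = -25
W = 34471/13788 (W = 5/2 - 1/(2*(-1929 - 4965)) = 5/2 - 1/2/(-6894) = 5/2 - 1/2*(-1/6894) = 5/2 + 1/13788 = 34471/13788 ≈ 2.5001)
W/3852 - 614/((n*3)*2 - 1*1912) = (34471/13788)/3852 - 614/(-25*3*2 - 1*1912) = (34471/13788)*(1/3852) - 614/(-75*2 - 1912) = 34471/53111376 - 614/(-150 - 1912) = 34471/53111376 - 614/(-2062) = 34471/53111376 - 614*(-1/2062) = 34471/53111376 + 307/1031 = 16340732033/54757828656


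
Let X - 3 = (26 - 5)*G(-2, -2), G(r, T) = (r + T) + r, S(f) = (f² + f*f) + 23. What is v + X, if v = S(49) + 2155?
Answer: 6857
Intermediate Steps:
S(f) = 23 + 2*f² (S(f) = (f² + f²) + 23 = 2*f² + 23 = 23 + 2*f²)
G(r, T) = T + 2*r (G(r, T) = (T + r) + r = T + 2*r)
v = 6980 (v = (23 + 2*49²) + 2155 = (23 + 2*2401) + 2155 = (23 + 4802) + 2155 = 4825 + 2155 = 6980)
X = -123 (X = 3 + (26 - 5)*(-2 + 2*(-2)) = 3 + 21*(-2 - 4) = 3 + 21*(-6) = 3 - 126 = -123)
v + X = 6980 - 123 = 6857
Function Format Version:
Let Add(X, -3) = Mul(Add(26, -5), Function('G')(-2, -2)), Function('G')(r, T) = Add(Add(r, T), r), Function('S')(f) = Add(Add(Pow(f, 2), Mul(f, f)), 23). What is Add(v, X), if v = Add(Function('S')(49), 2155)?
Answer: 6857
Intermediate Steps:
Function('S')(f) = Add(23, Mul(2, Pow(f, 2))) (Function('S')(f) = Add(Add(Pow(f, 2), Pow(f, 2)), 23) = Add(Mul(2, Pow(f, 2)), 23) = Add(23, Mul(2, Pow(f, 2))))
Function('G')(r, T) = Add(T, Mul(2, r)) (Function('G')(r, T) = Add(Add(T, r), r) = Add(T, Mul(2, r)))
v = 6980 (v = Add(Add(23, Mul(2, Pow(49, 2))), 2155) = Add(Add(23, Mul(2, 2401)), 2155) = Add(Add(23, 4802), 2155) = Add(4825, 2155) = 6980)
X = -123 (X = Add(3, Mul(Add(26, -5), Add(-2, Mul(2, -2)))) = Add(3, Mul(21, Add(-2, -4))) = Add(3, Mul(21, -6)) = Add(3, -126) = -123)
Add(v, X) = Add(6980, -123) = 6857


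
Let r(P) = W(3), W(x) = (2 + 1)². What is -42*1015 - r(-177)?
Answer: -42639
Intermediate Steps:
W(x) = 9 (W(x) = 3² = 9)
r(P) = 9
-42*1015 - r(-177) = -42*1015 - 1*9 = -42630 - 9 = -42639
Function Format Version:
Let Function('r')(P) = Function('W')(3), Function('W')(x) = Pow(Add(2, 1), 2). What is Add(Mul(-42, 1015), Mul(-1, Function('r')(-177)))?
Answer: -42639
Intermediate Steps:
Function('W')(x) = 9 (Function('W')(x) = Pow(3, 2) = 9)
Function('r')(P) = 9
Add(Mul(-42, 1015), Mul(-1, Function('r')(-177))) = Add(Mul(-42, 1015), Mul(-1, 9)) = Add(-42630, -9) = -42639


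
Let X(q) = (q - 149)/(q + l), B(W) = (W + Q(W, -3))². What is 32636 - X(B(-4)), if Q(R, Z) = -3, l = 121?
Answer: 554822/17 ≈ 32637.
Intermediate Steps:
B(W) = (-3 + W)² (B(W) = (W - 3)² = (-3 + W)²)
X(q) = (-149 + q)/(121 + q) (X(q) = (q - 149)/(q + 121) = (-149 + q)/(121 + q))
32636 - X(B(-4)) = 32636 - (-149 + (-3 - 4)²)/(121 + (-3 - 4)²) = 32636 - (-149 + (-7)²)/(121 + (-7)²) = 32636 - (-149 + 49)/(121 + 49) = 32636 - (-100)/170 = 32636 - 1*(-10/17) = 32636 + 10/17 = 554822/17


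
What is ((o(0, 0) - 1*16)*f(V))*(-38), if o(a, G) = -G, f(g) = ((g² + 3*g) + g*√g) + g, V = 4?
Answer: 24320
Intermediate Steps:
f(g) = g² + g^(3/2) + 4*g (f(g) = ((g² + 3*g) + g^(3/2)) + g = (g² + g^(3/2) + 3*g) + g = g² + g^(3/2) + 4*g)
((o(0, 0) - 1*16)*f(V))*(-38) = ((-1*0 - 1*16)*(4² + 4^(3/2) + 4*4))*(-38) = ((0 - 16)*(16 + 8 + 16))*(-38) = -16*40*(-38) = -640*(-38) = 24320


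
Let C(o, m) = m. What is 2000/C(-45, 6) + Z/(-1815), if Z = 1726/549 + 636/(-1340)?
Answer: 10115280371/30345975 ≈ 333.33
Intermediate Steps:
Z = 490919/183915 (Z = 1726*(1/549) + 636*(-1/1340) = 1726/549 - 159/335 = 490919/183915 ≈ 2.6693)
2000/C(-45, 6) + Z/(-1815) = 2000/6 + (490919/183915)/(-1815) = 2000*(1/6) + (490919/183915)*(-1/1815) = 1000/3 - 44629/30345975 = 10115280371/30345975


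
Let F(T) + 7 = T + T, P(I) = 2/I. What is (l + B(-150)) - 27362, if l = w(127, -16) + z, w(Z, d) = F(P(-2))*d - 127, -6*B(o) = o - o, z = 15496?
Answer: -11849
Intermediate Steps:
F(T) = -7 + 2*T (F(T) = -7 + (T + T) = -7 + 2*T)
B(o) = 0 (B(o) = -(o - o)/6 = -1/6*0 = 0)
w(Z, d) = -127 - 9*d (w(Z, d) = (-7 + 2*(2/(-2)))*d - 127 = (-7 + 2*(2*(-1/2)))*d - 127 = (-7 + 2*(-1))*d - 127 = (-7 - 2)*d - 127 = -9*d - 127 = -127 - 9*d)
l = 15513 (l = (-127 - 9*(-16)) + 15496 = (-127 + 144) + 15496 = 17 + 15496 = 15513)
(l + B(-150)) - 27362 = (15513 + 0) - 27362 = 15513 - 27362 = -11849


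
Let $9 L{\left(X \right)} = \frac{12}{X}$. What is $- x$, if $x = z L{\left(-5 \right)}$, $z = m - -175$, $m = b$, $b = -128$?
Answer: $\frac{188}{15} \approx 12.533$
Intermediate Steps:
$m = -128$
$L{\left(X \right)} = \frac{4}{3 X}$ ($L{\left(X \right)} = \frac{12 \frac{1}{X}}{9} = \frac{4}{3 X}$)
$z = 47$ ($z = -128 - -175 = -128 + 175 = 47$)
$x = - \frac{188}{15}$ ($x = 47 \frac{4}{3 \left(-5\right)} = 47 \cdot \frac{4}{3} \left(- \frac{1}{5}\right) = 47 \left(- \frac{4}{15}\right) = - \frac{188}{15} \approx -12.533$)
$- x = \left(-1\right) \left(- \frac{188}{15}\right) = \frac{188}{15}$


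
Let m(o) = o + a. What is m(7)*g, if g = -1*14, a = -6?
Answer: -14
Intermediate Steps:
g = -14
m(o) = -6 + o (m(o) = o - 6 = -6 + o)
m(7)*g = (-6 + 7)*(-14) = 1*(-14) = -14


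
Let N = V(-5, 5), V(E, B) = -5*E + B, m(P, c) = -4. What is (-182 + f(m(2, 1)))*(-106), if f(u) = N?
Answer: 16112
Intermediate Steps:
V(E, B) = B - 5*E
N = 30 (N = 5 - 5*(-5) = 5 + 25 = 30)
f(u) = 30
(-182 + f(m(2, 1)))*(-106) = (-182 + 30)*(-106) = -152*(-106) = 16112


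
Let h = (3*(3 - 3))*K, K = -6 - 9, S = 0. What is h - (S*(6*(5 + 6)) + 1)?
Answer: -1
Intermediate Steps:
K = -15
h = 0 (h = (3*(3 - 3))*(-15) = (3*0)*(-15) = 0*(-15) = 0)
h - (S*(6*(5 + 6)) + 1) = 0 - (0*(6*(5 + 6)) + 1) = 0 - (0*(6*11) + 1) = 0 - (0*66 + 1) = 0 - (0 + 1) = 0 - 1*1 = 0 - 1 = -1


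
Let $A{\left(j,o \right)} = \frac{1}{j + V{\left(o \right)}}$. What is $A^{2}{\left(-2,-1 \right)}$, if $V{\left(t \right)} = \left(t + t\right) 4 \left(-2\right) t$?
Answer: $\frac{1}{324} \approx 0.0030864$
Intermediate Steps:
$V{\left(t \right)} = - 16 t^{2}$ ($V{\left(t \right)} = 2 t 4 \left(-2\right) t = 8 t \left(-2\right) t = - 16 t t = - 16 t^{2}$)
$A{\left(j,o \right)} = \frac{1}{j - 16 o^{2}}$
$A^{2}{\left(-2,-1 \right)} = \left(\frac{1}{-2 - 16 \left(-1\right)^{2}}\right)^{2} = \left(\frac{1}{-2 - 16}\right)^{2} = \left(\frac{1}{-18}\right)^{2} = \left(- \frac{1}{18}\right)^{2} = \frac{1}{324}$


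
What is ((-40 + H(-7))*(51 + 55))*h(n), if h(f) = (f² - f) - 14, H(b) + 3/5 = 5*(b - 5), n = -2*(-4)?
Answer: -2239356/5 ≈ -4.4787e+5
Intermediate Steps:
n = 8 (n = -1*(-8) = 8)
H(b) = -128/5 + 5*b (H(b) = -⅗ + 5*(b - 5) = -⅗ + 5*(-5 + b) = -⅗ + (-25 + 5*b) = -128/5 + 5*b)
h(f) = -14 + f² - f
((-40 + H(-7))*(51 + 55))*h(n) = ((-40 + (-128/5 + 5*(-7)))*(51 + 55))*(-14 + 8² - 1*8) = ((-40 + (-128/5 - 35))*106)*(-14 + 64 - 8) = ((-40 - 303/5)*106)*42 = -503/5*106*42 = -53318/5*42 = -2239356/5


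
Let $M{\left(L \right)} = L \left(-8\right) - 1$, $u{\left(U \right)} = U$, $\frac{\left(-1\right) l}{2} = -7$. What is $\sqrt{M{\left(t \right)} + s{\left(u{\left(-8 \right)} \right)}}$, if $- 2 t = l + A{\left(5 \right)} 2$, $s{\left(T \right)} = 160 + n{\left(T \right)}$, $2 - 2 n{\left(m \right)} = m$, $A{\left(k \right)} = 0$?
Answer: $2 \sqrt{55} \approx 14.832$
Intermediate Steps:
$l = 14$ ($l = \left(-2\right) \left(-7\right) = 14$)
$n{\left(m \right)} = 1 - \frac{m}{2}$
$s{\left(T \right)} = 161 - \frac{T}{2}$ ($s{\left(T \right)} = 160 - \left(-1 + \frac{T}{2}\right) = 161 - \frac{T}{2}$)
$t = -7$ ($t = - \frac{14 + 0 \cdot 2}{2} = - \frac{14 + 0}{2} = \left(- \frac{1}{2}\right) 14 = -7$)
$M{\left(L \right)} = -1 - 8 L$ ($M{\left(L \right)} = - 8 L - 1 = -1 - 8 L$)
$\sqrt{M{\left(t \right)} + s{\left(u{\left(-8 \right)} \right)}} = \sqrt{\left(-1 - -56\right) + \left(161 - -4\right)} = \sqrt{\left(-1 + 56\right) + \left(161 + 4\right)} = \sqrt{55 + 165} = \sqrt{220} = 2 \sqrt{55}$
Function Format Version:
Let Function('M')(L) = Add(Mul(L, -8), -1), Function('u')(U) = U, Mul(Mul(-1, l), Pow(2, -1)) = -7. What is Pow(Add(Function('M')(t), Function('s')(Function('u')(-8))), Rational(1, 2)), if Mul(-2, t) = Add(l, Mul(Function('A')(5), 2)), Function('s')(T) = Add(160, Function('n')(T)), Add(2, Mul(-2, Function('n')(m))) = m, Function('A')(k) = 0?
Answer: Mul(2, Pow(55, Rational(1, 2))) ≈ 14.832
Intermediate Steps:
l = 14 (l = Mul(-2, -7) = 14)
Function('n')(m) = Add(1, Mul(Rational(-1, 2), m))
Function('s')(T) = Add(161, Mul(Rational(-1, 2), T)) (Function('s')(T) = Add(160, Add(1, Mul(Rational(-1, 2), T))) = Add(161, Mul(Rational(-1, 2), T)))
t = -7 (t = Mul(Rational(-1, 2), Add(14, Mul(0, 2))) = Mul(Rational(-1, 2), Add(14, 0)) = Mul(Rational(-1, 2), 14) = -7)
Function('M')(L) = Add(-1, Mul(-8, L)) (Function('M')(L) = Add(Mul(-8, L), -1) = Add(-1, Mul(-8, L)))
Pow(Add(Function('M')(t), Function('s')(Function('u')(-8))), Rational(1, 2)) = Pow(Add(Add(-1, Mul(-8, -7)), Add(161, Mul(Rational(-1, 2), -8))), Rational(1, 2)) = Pow(Add(Add(-1, 56), Add(161, 4)), Rational(1, 2)) = Pow(Add(55, 165), Rational(1, 2)) = Pow(220, Rational(1, 2)) = Mul(2, Pow(55, Rational(1, 2)))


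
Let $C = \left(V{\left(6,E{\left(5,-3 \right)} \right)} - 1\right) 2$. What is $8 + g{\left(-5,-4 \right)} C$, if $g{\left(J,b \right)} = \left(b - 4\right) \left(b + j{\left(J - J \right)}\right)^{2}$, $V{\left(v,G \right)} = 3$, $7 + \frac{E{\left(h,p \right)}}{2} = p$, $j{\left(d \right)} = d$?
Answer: $-504$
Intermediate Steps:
$E{\left(h,p \right)} = -14 + 2 p$
$g{\left(J,b \right)} = b^{2} \left(-4 + b\right)$ ($g{\left(J,b \right)} = \left(b - 4\right) \left(b + \left(J - J\right)\right)^{2} = \left(-4 + b\right) \left(b + 0\right)^{2} = \left(-4 + b\right) b^{2} = b^{2} \left(-4 + b\right)$)
$C = 4$ ($C = \left(3 - 1\right) 2 = 2 \cdot 2 = 4$)
$8 + g{\left(-5,-4 \right)} C = 8 + \left(-4\right)^{2} \left(-4 - 4\right) 4 = 8 + 16 \left(-8\right) 4 = 8 - 512 = -504$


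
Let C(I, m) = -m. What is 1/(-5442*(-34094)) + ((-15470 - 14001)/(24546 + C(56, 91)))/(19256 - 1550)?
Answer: -23365824867/343327636573060 ≈ -6.8057e-5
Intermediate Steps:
1/(-5442*(-34094)) + ((-15470 - 14001)/(24546 + C(56, 91)))/(19256 - 1550) = 1/(-5442*(-34094)) + ((-15470 - 14001)/(24546 - 1*91))/(19256 - 1550) = -1/5442*(-1/34094) - 29471/(24546 - 91)/17706 = 1/185539548 - 29471/24455*(1/17706) = 1/185539548 - 29471*1/24455*(1/17706) = 1/185539548 - 29471/24455*1/17706 = 1/185539548 - 2267/33307710 = -23365824867/343327636573060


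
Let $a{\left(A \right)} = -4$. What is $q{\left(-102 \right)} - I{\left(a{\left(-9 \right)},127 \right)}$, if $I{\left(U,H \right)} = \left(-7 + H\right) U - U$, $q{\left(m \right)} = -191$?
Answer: $285$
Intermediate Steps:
$I{\left(U,H \right)} = - U + U \left(-7 + H\right)$ ($I{\left(U,H \right)} = U \left(-7 + H\right) - U = - U + U \left(-7 + H\right)$)
$q{\left(-102 \right)} - I{\left(a{\left(-9 \right)},127 \right)} = -191 - - 4 \left(-8 + 127\right) = -191 - \left(-4\right) 119 = -191 - -476 = -191 + 476 = 285$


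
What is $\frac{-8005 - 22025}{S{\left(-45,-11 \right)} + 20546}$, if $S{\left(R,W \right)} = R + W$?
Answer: $- \frac{1001}{683} \approx -1.4656$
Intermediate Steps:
$\frac{-8005 - 22025}{S{\left(-45,-11 \right)} + 20546} = \frac{-8005 - 22025}{\left(-45 - 11\right) + 20546} = - \frac{30030}{-56 + 20546} = - \frac{30030}{20490} = \left(-30030\right) \frac{1}{20490} = - \frac{1001}{683}$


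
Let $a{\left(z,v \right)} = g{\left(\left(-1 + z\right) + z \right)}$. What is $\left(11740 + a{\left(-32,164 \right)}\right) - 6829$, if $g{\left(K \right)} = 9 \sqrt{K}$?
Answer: $4911 + 9 i \sqrt{65} \approx 4911.0 + 72.56 i$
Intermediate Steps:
$a{\left(z,v \right)} = 9 \sqrt{-1 + 2 z}$ ($a{\left(z,v \right)} = 9 \sqrt{\left(-1 + z\right) + z} = 9 \sqrt{-1 + 2 z}$)
$\left(11740 + a{\left(-32,164 \right)}\right) - 6829 = \left(11740 + 9 \sqrt{-1 + 2 \left(-32\right)}\right) - 6829 = \left(11740 + 9 \sqrt{-1 - 64}\right) - 6829 = \left(11740 + 9 \sqrt{-65}\right) - 6829 = \left(11740 + 9 i \sqrt{65}\right) - 6829 = 4911 + 9 i \sqrt{65}$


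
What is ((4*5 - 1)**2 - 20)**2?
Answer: 116281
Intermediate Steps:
((4*5 - 1)**2 - 20)**2 = ((20 - 1)**2 - 20)**2 = (19**2 - 20)**2 = (361 - 20)**2 = 341**2 = 116281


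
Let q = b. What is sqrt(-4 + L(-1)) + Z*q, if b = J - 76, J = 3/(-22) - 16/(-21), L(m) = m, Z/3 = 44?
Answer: -69646/7 + I*sqrt(5) ≈ -9949.4 + 2.2361*I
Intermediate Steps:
Z = 132 (Z = 3*44 = 132)
J = 289/462 (J = 3*(-1/22) - 16*(-1/21) = -3/22 + 16/21 = 289/462 ≈ 0.62554)
b = -34823/462 (b = 289/462 - 76 = -34823/462 ≈ -75.375)
q = -34823/462 ≈ -75.375
sqrt(-4 + L(-1)) + Z*q = sqrt(-4 - 1) + 132*(-34823/462) = sqrt(-5) - 69646/7 = I*sqrt(5) - 69646/7 = -69646/7 + I*sqrt(5)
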